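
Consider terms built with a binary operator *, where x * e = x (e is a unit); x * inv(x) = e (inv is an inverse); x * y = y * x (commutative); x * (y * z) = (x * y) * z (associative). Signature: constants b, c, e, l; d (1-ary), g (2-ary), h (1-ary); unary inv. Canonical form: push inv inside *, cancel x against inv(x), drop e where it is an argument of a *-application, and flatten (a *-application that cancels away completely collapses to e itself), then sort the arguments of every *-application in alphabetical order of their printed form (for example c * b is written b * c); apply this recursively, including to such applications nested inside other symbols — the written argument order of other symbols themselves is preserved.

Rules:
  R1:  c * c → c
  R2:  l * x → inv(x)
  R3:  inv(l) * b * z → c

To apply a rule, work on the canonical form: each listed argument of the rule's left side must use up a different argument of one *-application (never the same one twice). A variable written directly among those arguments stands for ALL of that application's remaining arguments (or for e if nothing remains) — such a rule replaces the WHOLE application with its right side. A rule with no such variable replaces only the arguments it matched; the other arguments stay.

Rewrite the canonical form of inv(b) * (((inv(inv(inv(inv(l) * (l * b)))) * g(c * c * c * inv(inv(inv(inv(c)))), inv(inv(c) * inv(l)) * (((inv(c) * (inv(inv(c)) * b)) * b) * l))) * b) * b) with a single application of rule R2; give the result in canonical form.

Answer: g(c * c * c * c, inv(b) * inv(b) * inv(c) * inv(l))

Derivation:
Canonical form:  g(c * c * c * c, b * b * c * l * l)
Apply R2:  consuming l;  x := b * b * c * l
The extension variable absorbs all remaining arguments, so the whole application is rewritten.
Result:  g(c * c * c * c, inv(b) * inv(b) * inv(c) * inv(l))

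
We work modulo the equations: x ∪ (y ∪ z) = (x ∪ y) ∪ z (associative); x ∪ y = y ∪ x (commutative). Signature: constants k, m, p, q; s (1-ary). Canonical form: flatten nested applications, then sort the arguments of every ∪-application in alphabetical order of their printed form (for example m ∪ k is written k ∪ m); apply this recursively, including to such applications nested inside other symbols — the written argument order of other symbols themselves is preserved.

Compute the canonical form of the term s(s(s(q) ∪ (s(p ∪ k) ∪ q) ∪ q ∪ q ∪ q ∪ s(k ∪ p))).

Descend into:  s(q) ∪ (s(p ∪ k) ∪ q) ∪ q ∪ q ∪ q ∪ s(k ∪ p)
Un-nest:  s(q) ∪ s(p ∪ k) ∪ q ∪ q ∪ q ∪ q ∪ s(k ∪ p)
Simplify inside:  s(p ∪ k)  →  s(k ∪ p)
Sort:  q ∪ q ∪ q ∪ q ∪ s(k ∪ p) ∪ s(k ∪ p) ∪ s(q)
Reassemble:  s(s(q ∪ q ∪ q ∪ q ∪ s(k ∪ p) ∪ s(k ∪ p) ∪ s(q)))

Answer: s(s(q ∪ q ∪ q ∪ q ∪ s(k ∪ p) ∪ s(k ∪ p) ∪ s(q)))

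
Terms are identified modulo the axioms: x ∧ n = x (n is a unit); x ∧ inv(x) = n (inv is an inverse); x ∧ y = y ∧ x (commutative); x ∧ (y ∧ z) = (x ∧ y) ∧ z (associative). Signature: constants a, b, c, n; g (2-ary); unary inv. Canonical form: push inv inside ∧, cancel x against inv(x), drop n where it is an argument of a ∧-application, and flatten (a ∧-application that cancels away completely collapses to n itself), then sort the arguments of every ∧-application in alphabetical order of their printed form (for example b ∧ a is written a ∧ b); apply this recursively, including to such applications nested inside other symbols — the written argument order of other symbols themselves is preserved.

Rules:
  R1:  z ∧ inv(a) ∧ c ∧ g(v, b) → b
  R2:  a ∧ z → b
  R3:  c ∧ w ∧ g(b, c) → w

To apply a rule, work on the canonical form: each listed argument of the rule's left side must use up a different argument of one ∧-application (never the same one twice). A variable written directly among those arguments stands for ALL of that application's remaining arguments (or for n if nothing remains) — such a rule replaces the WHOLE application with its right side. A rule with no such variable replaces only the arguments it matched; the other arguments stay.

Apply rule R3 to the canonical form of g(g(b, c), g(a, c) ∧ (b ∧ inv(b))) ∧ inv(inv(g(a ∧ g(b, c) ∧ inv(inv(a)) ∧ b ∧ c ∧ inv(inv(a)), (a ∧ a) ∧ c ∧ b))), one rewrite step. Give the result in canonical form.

Canonical form:  g(a ∧ a ∧ a ∧ b ∧ c ∧ g(b, c), a ∧ a ∧ b ∧ c) ∧ g(g(b, c), g(a, c))
Match R3:  consume c, g(b, c);  w := a ∧ a ∧ a ∧ b
The variable takes the whole remainder — replace the entire application.
Giving:  g(a ∧ a ∧ a ∧ b, a ∧ a ∧ b ∧ c) ∧ g(g(b, c), g(a, c))

Answer: g(a ∧ a ∧ a ∧ b, a ∧ a ∧ b ∧ c) ∧ g(g(b, c), g(a, c))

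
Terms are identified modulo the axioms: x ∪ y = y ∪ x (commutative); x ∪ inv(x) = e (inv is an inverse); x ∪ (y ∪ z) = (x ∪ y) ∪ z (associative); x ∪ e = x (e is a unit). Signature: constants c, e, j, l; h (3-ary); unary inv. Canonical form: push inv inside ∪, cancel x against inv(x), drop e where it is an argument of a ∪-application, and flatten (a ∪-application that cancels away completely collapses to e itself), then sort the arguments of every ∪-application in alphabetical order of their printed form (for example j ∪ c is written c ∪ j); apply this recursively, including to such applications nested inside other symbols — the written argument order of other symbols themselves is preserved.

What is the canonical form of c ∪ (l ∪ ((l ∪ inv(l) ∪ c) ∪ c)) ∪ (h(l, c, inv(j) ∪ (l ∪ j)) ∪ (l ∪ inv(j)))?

Answer: c ∪ c ∪ c ∪ h(l, c, l) ∪ inv(j) ∪ l ∪ l

Derivation:
Combine occurrences:  c ∪ c ∪ c ∪ l ∪ l ∪ h(l, c, l) ∪ inv(j)
Sort:  c ∪ c ∪ c ∪ h(l, c, l) ∪ inv(j) ∪ l ∪ l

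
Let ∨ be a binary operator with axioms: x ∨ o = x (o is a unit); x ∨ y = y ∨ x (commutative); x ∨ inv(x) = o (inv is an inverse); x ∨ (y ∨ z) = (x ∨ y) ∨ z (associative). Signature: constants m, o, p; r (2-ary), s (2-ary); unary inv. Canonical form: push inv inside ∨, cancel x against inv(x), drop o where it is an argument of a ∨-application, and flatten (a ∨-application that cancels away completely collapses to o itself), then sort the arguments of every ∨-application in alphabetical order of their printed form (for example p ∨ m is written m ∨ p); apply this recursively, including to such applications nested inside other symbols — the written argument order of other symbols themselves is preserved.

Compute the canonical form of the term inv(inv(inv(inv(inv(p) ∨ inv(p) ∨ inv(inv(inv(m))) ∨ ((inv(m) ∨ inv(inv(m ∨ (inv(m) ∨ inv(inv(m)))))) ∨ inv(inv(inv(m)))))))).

Push inv inside:  distribute inv over ∨ and collapse double inv
Collect:  inv(p) ∨ inv(p) ∨ inv(m) ∨ inv(m)
Sort arguments:  inv(m) ∨ inv(m) ∨ inv(p) ∨ inv(p)

Answer: inv(m) ∨ inv(m) ∨ inv(p) ∨ inv(p)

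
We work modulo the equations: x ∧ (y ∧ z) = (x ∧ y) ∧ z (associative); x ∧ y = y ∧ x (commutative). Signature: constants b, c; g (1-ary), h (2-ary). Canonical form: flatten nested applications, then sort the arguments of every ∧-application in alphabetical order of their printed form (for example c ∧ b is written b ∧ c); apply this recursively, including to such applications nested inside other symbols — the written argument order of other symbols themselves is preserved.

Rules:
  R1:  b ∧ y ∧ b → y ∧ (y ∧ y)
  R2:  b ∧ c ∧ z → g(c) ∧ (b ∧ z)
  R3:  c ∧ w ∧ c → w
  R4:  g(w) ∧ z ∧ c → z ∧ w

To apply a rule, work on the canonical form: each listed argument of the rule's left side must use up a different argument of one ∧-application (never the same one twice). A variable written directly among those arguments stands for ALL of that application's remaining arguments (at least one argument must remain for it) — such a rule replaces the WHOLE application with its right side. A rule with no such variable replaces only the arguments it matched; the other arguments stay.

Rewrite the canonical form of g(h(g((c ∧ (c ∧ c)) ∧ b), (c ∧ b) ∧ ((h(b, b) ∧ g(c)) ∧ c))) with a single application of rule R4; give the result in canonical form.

Answer: g(h(g(b ∧ c ∧ c ∧ c), b ∧ c ∧ c ∧ h(b, b)))

Derivation:
Canonical form:  g(h(g(b ∧ c ∧ c ∧ c), b ∧ c ∧ c ∧ g(c) ∧ h(b, b)))
Match R4:  consume c, g(c);  w := c, z := b ∧ c ∧ h(b, b)
The extension variable absorbs all remaining arguments, so the whole application is rewritten.
Result:  g(h(g(b ∧ c ∧ c ∧ c), b ∧ c ∧ c ∧ h(b, b)))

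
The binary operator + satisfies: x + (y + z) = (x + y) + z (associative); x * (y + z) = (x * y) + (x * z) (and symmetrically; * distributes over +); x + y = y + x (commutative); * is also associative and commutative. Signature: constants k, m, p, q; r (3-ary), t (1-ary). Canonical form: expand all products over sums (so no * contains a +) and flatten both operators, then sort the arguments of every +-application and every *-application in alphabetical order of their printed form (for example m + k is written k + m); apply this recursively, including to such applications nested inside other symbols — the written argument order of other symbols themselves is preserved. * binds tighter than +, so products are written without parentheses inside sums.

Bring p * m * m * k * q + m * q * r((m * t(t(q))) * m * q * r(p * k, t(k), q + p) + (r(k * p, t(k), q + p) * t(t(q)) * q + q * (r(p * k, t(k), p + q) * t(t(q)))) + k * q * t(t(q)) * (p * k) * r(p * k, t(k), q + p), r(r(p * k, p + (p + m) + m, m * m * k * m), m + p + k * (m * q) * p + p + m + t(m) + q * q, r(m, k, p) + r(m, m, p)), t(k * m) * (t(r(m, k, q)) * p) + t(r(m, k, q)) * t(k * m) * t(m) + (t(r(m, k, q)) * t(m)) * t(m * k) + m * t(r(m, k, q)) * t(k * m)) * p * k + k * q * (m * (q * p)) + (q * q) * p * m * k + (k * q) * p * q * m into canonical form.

Answer: k * m * m * p * q + k * m * p * q * q + k * m * p * q * q + k * m * p * q * q + k * m * p * q * r(k * k * p * q * r(k * p, t(k), p + q) * t(t(q)) + m * m * q * r(k * p, t(k), p + q) * t(t(q)) + q * r(k * p, t(k), p + q) * t(t(q)) + q * r(k * p, t(k), p + q) * t(t(q)), r(r(k * p, m + m + p + p, k * m * m * m), k * m * p * q + m + m + p + p + q * q + t(m), r(m, k, p) + r(m, m, p)), m * t(k * m) * t(r(m, k, q)) + p * t(k * m) * t(r(m, k, q)) + t(k * m) * t(m) * t(r(m, k, q)) + t(k * m) * t(m) * t(r(m, k, q)))

Derivation:
Un-nest:  k * m * m * p * q + k * m * p * q * r(k * k * p * q * r(k * p, t(k), p + q) * t(t(q)) + m * m * q * r(k * p, t(k), p + q) * t(t(q)) + q * r(k * p, t(k), p + q) * t(t(q)) + q * r(k * p, t(k), p + q) * t(t(q)), r(r(k * p, m + m + p + p, k * m * m * m), k * m * p * q + m + m + p + p + q * q + t(m), r(m, k, p) + r(m, m, p)), m * t(k * m) * t(r(m, k, q)) + p * t(k * m) * t(r(m, k, q)) + t(k * m) * t(m) * t(r(m, k, q)) + t(k * m) * t(m) * t(r(m, k, q))) + k * m * p * q * q + k * m * p * q * q + k * m * p * q * q
Sort arguments:  k * m * m * p * q + k * m * p * q * q + k * m * p * q * q + k * m * p * q * q + k * m * p * q * r(k * k * p * q * r(k * p, t(k), p + q) * t(t(q)) + m * m * q * r(k * p, t(k), p + q) * t(t(q)) + q * r(k * p, t(k), p + q) * t(t(q)) + q * r(k * p, t(k), p + q) * t(t(q)), r(r(k * p, m + m + p + p, k * m * m * m), k * m * p * q + m + m + p + p + q * q + t(m), r(m, k, p) + r(m, m, p)), m * t(k * m) * t(r(m, k, q)) + p * t(k * m) * t(r(m, k, q)) + t(k * m) * t(m) * t(r(m, k, q)) + t(k * m) * t(m) * t(r(m, k, q)))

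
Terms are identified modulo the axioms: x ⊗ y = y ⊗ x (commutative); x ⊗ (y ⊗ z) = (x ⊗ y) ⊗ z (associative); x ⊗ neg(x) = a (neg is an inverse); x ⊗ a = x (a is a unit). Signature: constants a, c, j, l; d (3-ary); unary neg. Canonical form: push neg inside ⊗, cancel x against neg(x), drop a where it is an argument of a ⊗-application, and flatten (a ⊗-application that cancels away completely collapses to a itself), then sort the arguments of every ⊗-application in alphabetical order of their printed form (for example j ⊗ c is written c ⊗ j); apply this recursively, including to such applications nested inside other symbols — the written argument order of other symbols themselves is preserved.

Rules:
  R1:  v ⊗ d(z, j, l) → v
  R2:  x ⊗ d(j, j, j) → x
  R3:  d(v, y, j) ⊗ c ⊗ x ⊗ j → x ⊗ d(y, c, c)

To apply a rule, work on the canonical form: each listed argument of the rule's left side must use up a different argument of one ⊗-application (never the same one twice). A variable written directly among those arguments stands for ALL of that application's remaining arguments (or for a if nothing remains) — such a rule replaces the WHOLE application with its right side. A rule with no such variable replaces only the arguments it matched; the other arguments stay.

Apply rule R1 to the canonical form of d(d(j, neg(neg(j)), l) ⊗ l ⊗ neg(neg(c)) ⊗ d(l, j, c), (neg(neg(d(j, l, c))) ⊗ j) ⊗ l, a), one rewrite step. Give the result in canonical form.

Answer: d(c ⊗ d(l, j, c) ⊗ l, d(j, l, c) ⊗ j ⊗ l, a)

Derivation:
Canonical form:  d(c ⊗ d(j, j, l) ⊗ d(l, j, c) ⊗ l, d(j, l, c) ⊗ j ⊗ l, a)
Match R1:  consume d(j, j, l);  v := c ⊗ d(l, j, c) ⊗ l, z := j
The extension variable absorbs all remaining arguments, so the whole application is rewritten.
New term:  d(c ⊗ d(l, j, c) ⊗ l, d(j, l, c) ⊗ j ⊗ l, a)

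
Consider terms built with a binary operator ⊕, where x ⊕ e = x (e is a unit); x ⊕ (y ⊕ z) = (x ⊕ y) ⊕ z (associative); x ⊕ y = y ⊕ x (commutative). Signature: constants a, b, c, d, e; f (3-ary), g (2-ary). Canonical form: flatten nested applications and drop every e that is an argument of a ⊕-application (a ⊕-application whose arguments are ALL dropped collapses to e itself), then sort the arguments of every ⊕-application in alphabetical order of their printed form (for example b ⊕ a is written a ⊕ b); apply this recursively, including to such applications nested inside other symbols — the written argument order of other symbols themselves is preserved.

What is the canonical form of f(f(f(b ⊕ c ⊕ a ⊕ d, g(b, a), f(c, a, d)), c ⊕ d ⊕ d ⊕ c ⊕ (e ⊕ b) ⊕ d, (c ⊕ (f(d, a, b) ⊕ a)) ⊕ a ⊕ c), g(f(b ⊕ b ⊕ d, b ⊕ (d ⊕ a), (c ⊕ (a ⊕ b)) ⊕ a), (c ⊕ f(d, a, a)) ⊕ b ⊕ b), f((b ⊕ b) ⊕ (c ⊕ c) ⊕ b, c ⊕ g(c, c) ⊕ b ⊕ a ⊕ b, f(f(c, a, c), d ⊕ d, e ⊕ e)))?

Work inside:  (c ⊕ (f(d, a, b) ⊕ a)) ⊕ a ⊕ c
Merge nested applications:  c ⊕ f(d, a, b) ⊕ a ⊕ a ⊕ c
Sort:  a ⊕ a ⊕ c ⊕ c ⊕ f(d, a, b)
Rebuild:  f(f(f(a ⊕ b ⊕ c ⊕ d, g(b, a), f(c, a, d)), b ⊕ c ⊕ c ⊕ d ⊕ d ⊕ d, a ⊕ a ⊕ c ⊕ c ⊕ f(d, a, b)), g(f(b ⊕ b ⊕ d, a ⊕ b ⊕ d, a ⊕ a ⊕ b ⊕ c), b ⊕ b ⊕ c ⊕ f(d, a, a)), f(b ⊕ b ⊕ b ⊕ c ⊕ c, a ⊕ b ⊕ b ⊕ c ⊕ g(c, c), f(f(c, a, c), d ⊕ d, e)))

Answer: f(f(f(a ⊕ b ⊕ c ⊕ d, g(b, a), f(c, a, d)), b ⊕ c ⊕ c ⊕ d ⊕ d ⊕ d, a ⊕ a ⊕ c ⊕ c ⊕ f(d, a, b)), g(f(b ⊕ b ⊕ d, a ⊕ b ⊕ d, a ⊕ a ⊕ b ⊕ c), b ⊕ b ⊕ c ⊕ f(d, a, a)), f(b ⊕ b ⊕ b ⊕ c ⊕ c, a ⊕ b ⊕ b ⊕ c ⊕ g(c, c), f(f(c, a, c), d ⊕ d, e)))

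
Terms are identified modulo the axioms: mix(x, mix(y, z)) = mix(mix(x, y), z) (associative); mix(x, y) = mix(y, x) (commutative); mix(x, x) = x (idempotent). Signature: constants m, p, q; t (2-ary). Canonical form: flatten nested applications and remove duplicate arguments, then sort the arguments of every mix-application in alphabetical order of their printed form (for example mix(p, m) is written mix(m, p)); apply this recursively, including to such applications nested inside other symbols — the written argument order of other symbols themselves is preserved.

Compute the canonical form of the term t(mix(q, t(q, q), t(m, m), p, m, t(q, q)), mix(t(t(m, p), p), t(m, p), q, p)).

Answer: t(mix(m, p, q, t(m, m), t(q, q)), mix(p, q, t(m, p), t(t(m, p), p)))

Derivation:
Work inside:  mix(q, t(q, q), t(m, m), p, m, t(q, q))
Drop duplicates:  drop duplicate t(q, q)
Sort arguments:  mix(m, p, q, t(m, m), t(q, q))
Put back:  t(mix(m, p, q, t(m, m), t(q, q)), mix(p, q, t(m, p), t(t(m, p), p)))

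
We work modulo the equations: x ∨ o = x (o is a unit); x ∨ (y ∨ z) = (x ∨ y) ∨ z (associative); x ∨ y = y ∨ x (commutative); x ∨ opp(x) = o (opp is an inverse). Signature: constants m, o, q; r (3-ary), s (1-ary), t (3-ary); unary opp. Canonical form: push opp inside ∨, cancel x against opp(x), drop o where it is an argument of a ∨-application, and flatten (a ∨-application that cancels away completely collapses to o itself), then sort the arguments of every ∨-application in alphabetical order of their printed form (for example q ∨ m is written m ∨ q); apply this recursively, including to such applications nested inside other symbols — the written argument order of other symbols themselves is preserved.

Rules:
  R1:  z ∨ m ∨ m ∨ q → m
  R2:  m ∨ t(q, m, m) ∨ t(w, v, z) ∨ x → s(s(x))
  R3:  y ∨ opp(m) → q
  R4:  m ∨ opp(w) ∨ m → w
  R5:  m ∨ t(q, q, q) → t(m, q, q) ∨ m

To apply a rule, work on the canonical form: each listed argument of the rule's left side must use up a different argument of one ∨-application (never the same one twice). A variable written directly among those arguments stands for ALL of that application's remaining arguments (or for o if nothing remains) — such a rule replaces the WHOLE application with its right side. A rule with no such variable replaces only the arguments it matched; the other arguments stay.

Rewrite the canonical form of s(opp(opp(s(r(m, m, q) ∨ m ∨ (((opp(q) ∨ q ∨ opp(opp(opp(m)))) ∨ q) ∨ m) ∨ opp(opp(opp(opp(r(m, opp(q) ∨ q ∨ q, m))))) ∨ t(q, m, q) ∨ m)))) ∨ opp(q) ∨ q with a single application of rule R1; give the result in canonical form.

Answer: s(s(m))

Derivation:
Canonical form:  s(s(m ∨ m ∨ q ∨ r(m, m, q) ∨ r(m, q, m) ∨ t(q, m, q)))
Apply R1:  consuming m, m, q;  z := r(m, m, q) ∨ r(m, q, m) ∨ t(q, m, q)
The extension variable absorbs all remaining arguments, so the whole application is rewritten.
Giving:  s(s(m))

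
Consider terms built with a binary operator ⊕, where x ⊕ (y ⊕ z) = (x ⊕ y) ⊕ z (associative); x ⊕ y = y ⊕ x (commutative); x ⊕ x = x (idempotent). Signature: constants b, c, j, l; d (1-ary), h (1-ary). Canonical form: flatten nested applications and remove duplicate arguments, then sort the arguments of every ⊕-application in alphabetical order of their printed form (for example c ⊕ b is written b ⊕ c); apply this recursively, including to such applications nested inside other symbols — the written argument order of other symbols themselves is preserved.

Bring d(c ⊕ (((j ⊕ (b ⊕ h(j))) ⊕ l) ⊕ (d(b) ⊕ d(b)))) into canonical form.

Answer: d(b ⊕ c ⊕ d(b) ⊕ h(j) ⊕ j ⊕ l)

Derivation:
Focus inside:  c ⊕ (((j ⊕ (b ⊕ h(j))) ⊕ l) ⊕ (d(b) ⊕ d(b)))
Flatten:  c ⊕ j ⊕ b ⊕ h(j) ⊕ l ⊕ d(b) ⊕ d(b)
Deduplicate:  drop duplicate d(b)
Sort arguments:  b ⊕ c ⊕ d(b) ⊕ h(j) ⊕ j ⊕ l
Rebuild:  d(b ⊕ c ⊕ d(b) ⊕ h(j) ⊕ j ⊕ l)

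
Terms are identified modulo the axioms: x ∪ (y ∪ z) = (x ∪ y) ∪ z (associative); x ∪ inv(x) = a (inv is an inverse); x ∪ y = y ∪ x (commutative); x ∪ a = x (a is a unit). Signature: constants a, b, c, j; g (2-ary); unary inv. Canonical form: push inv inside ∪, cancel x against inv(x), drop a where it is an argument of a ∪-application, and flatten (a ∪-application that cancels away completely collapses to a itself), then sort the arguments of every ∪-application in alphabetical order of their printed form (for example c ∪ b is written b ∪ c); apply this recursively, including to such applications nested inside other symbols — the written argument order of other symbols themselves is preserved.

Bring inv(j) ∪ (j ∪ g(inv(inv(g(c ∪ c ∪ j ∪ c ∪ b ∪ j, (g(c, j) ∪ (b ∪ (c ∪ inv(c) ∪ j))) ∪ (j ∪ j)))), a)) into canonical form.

Push inv inside:  distribute inv over ∪ and collapse double inv
Cancel inverse pairs:  j cancels
Collect:  g(g(b ∪ c ∪ c ∪ c ∪ j ∪ j, b ∪ g(c, j) ∪ j ∪ j ∪ j), a)

Answer: g(g(b ∪ c ∪ c ∪ c ∪ j ∪ j, b ∪ g(c, j) ∪ j ∪ j ∪ j), a)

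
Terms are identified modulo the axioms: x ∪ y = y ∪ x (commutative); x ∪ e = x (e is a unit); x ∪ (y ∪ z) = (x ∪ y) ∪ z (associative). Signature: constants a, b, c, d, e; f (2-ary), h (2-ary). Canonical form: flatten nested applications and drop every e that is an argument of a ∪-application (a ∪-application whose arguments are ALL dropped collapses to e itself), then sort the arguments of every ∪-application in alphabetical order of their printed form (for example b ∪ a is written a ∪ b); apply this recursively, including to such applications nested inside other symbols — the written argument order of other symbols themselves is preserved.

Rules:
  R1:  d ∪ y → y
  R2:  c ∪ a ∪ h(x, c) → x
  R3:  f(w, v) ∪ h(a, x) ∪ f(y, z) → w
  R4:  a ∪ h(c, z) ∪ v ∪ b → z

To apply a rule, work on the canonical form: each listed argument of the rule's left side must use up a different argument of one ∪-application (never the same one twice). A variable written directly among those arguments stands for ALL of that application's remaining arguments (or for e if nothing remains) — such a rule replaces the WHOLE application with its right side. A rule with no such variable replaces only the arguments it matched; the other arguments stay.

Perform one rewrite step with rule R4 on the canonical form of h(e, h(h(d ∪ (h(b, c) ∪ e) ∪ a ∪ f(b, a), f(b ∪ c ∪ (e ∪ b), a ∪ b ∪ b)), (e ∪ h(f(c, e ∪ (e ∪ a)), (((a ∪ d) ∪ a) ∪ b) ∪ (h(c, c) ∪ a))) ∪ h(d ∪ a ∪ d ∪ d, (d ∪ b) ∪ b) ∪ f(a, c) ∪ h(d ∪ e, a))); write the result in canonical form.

Canonical form:  h(e, h(h(a ∪ d ∪ f(b, a) ∪ h(b, c), f(b ∪ b ∪ c, a ∪ b ∪ b)), f(a, c) ∪ h(a ∪ d ∪ d ∪ d, b ∪ b ∪ d) ∪ h(d, a) ∪ h(f(c, a), a ∪ a ∪ a ∪ b ∪ d ∪ h(c, c))))
Apply R4:  consuming a, b, h(c, c);  v := a ∪ a ∪ d, z := c
The extension variable absorbs all remaining arguments, so the whole application is rewritten.
New term:  h(e, h(h(a ∪ d ∪ f(b, a) ∪ h(b, c), f(b ∪ b ∪ c, a ∪ b ∪ b)), f(a, c) ∪ h(a ∪ d ∪ d ∪ d, b ∪ b ∪ d) ∪ h(d, a) ∪ h(f(c, a), c)))

Answer: h(e, h(h(a ∪ d ∪ f(b, a) ∪ h(b, c), f(b ∪ b ∪ c, a ∪ b ∪ b)), f(a, c) ∪ h(a ∪ d ∪ d ∪ d, b ∪ b ∪ d) ∪ h(d, a) ∪ h(f(c, a), c)))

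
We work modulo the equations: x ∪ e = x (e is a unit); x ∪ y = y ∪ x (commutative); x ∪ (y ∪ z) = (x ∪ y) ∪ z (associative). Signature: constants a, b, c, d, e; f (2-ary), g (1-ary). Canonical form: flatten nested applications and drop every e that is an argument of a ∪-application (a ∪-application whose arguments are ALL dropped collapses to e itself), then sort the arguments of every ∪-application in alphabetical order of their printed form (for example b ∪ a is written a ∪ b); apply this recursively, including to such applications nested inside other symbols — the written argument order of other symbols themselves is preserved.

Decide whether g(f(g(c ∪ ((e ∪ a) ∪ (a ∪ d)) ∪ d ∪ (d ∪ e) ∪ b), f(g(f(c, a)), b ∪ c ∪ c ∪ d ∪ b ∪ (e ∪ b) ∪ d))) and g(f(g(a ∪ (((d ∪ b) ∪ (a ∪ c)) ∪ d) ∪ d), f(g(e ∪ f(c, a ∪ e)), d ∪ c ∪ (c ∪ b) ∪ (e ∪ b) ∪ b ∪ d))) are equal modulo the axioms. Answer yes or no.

Left:  g(f(g(c ∪ ((e ∪ a) ∪ (a ∪ d)) ∪ d ∪ (d ∪ e) ∪ b), f(g(f(c, a)), b ∪ c ∪ c ∪ d ∪ b ∪ (e ∪ b) ∪ d)))
  Focus inside:  c ∪ ((e ∪ a) ∪ (a ∪ d)) ∪ d ∪ (d ∪ e) ∪ b
  Flatten:  c ∪ e ∪ a ∪ a ∪ d ∪ d ∪ d ∪ e ∪ b
  Unit:  drop e (×2)
  Sort arguments:  a ∪ a ∪ b ∪ c ∪ d ∪ d ∪ d
  Put back:  g(f(g(a ∪ a ∪ b ∪ c ∪ d ∪ d ∪ d), f(g(f(c, a)), b ∪ b ∪ b ∪ c ∪ c ∪ d ∪ d)))
Right:  g(f(g(a ∪ (((d ∪ b) ∪ (a ∪ c)) ∪ d) ∪ d), f(g(e ∪ f(c, a ∪ e)), d ∪ c ∪ (c ∪ b) ∪ (e ∪ b) ∪ b ∪ d)))
  Descend into:  a ∪ (((d ∪ b) ∪ (a ∪ c)) ∪ d) ∪ d
  Merge nested applications:  a ∪ d ∪ b ∪ a ∪ c ∪ d ∪ d
  Sort:  a ∪ a ∪ b ∪ c ∪ d ∪ d ∪ d
  Rebuild:  g(f(g(a ∪ a ∪ b ∪ c ∪ d ∪ d ∪ d), f(g(f(c, a)), b ∪ b ∪ b ∪ c ∪ c ∪ d ∪ d)))

Answer: yes — both canonical forms are g(f(g(a ∪ a ∪ b ∪ c ∪ d ∪ d ∪ d), f(g(f(c, a)), b ∪ b ∪ b ∪ c ∪ c ∪ d ∪ d)))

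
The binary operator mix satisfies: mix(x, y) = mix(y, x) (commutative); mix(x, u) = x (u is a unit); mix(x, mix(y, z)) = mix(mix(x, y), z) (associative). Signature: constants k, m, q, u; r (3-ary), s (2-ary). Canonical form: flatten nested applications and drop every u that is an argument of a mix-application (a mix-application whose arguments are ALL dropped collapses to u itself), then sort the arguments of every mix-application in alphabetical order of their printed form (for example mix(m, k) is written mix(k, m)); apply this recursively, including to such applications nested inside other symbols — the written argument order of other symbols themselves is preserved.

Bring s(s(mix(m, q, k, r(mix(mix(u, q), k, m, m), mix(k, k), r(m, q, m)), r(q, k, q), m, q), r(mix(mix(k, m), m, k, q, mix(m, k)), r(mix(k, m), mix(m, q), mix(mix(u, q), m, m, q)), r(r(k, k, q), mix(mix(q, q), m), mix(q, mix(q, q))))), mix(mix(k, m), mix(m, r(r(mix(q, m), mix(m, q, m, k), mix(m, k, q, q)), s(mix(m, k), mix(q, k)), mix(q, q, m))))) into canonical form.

Answer: s(s(mix(k, m, m, q, q, r(mix(k, m, m, q), mix(k, k), r(m, q, m)), r(q, k, q)), r(mix(k, k, k, m, m, m, q), r(mix(k, m), mix(m, q), mix(m, m, q, q)), r(r(k, k, q), mix(m, q, q), mix(q, q, q)))), mix(k, m, m, r(r(mix(m, q), mix(k, m, m, q), mix(k, m, q, q)), s(mix(k, m), mix(k, q)), mix(m, q, q))))

Derivation:
Focus inside:  mix(mix(k, m), mix(m, r(r(mix(q, m), mix(m, q, m, k), mix(m, k, q, q)), s(mix(m, k), mix(q, k)), mix(q, q, m))))
Un-nest:  mix(k, m, m, r(r(mix(q, m), mix(m, q, m, k), mix(m, k, q, q)), s(mix(m, k), mix(q, k)), mix(q, q, m)))
Inside:  r(r(mix(q, m), mix(m, q, m, k), mix(m, k, q, q)), s(mix(m, k), mix(q, k)), mix(q, q, m))  →  r(r(mix(m, q), mix(k, m, m, q), mix(k, m, q, q)), s(mix(k, m), mix(k, q)), mix(m, q, q))
Sort arguments:  mix(k, m, m, r(r(mix(m, q), mix(k, m, m, q), mix(k, m, q, q)), s(mix(k, m), mix(k, q)), mix(m, q, q)))
Reassemble:  s(s(mix(k, m, m, q, q, r(mix(k, m, m, q), mix(k, k), r(m, q, m)), r(q, k, q)), r(mix(k, k, k, m, m, m, q), r(mix(k, m), mix(m, q), mix(m, m, q, q)), r(r(k, k, q), mix(m, q, q), mix(q, q, q)))), mix(k, m, m, r(r(mix(m, q), mix(k, m, m, q), mix(k, m, q, q)), s(mix(k, m), mix(k, q)), mix(m, q, q))))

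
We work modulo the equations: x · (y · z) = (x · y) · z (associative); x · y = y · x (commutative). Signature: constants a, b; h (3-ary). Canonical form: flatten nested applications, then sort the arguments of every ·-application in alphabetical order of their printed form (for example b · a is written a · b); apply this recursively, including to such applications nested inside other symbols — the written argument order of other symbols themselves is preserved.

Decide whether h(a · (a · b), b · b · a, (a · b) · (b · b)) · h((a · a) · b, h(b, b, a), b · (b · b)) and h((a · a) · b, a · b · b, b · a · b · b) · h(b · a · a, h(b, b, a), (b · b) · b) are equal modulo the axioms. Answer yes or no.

Left:  h(a · (a · b), b · b · a, (a · b) · (b · b)) · h((a · a) · b, h(b, b, a), b · (b · b))
  Simplify inside:  h(a · (a · b), b · b · a, (a · b) · (b · b))  →  h(a · a · b, a · b · b, a · b · b · b)
  Simplify inside:  h((a · a) · b, h(b, b, a), b · (b · b))  →  h(a · a · b, h(b, b, a), b · b · b)
  Order the arguments:  h(a · a · b, a · b · b, a · b · b · b) · h(a · a · b, h(b, b, a), b · b · b)
Right:  h((a · a) · b, a · b · b, b · a · b · b) · h(b · a · a, h(b, b, a), (b · b) · b)
  Simplify inside:  h((a · a) · b, a · b · b, b · a · b · b)  →  h(a · a · b, a · b · b, a · b · b · b)
  Canonicalize subterm:  h(b · a · a, h(b, b, a), (b · b) · b)  →  h(a · a · b, h(b, b, a), b · b · b)
  Sort arguments:  h(a · a · b, a · b · b, a · b · b · b) · h(a · a · b, h(b, b, a), b · b · b)

Answer: yes — both canonical forms are h(a · a · b, a · b · b, a · b · b · b) · h(a · a · b, h(b, b, a), b · b · b)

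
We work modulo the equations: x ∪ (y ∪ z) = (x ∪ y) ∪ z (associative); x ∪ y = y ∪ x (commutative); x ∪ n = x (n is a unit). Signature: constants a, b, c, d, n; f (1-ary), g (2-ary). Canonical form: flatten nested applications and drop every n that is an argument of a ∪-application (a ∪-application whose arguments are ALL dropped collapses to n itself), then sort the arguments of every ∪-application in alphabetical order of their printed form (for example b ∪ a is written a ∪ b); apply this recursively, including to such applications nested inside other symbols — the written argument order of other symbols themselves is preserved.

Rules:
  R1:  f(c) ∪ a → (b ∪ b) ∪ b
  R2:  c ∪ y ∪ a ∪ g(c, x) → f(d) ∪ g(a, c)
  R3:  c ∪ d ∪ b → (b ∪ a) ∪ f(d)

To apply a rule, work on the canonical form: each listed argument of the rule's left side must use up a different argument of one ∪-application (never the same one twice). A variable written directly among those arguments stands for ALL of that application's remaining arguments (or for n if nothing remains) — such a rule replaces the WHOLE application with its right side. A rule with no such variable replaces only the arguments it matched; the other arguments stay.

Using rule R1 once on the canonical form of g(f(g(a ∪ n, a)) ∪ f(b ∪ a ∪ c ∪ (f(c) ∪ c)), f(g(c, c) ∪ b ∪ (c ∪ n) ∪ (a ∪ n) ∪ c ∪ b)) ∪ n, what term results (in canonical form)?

Canonical form:  g(f(a ∪ b ∪ c ∪ c ∪ f(c)) ∪ f(g(a, a)), f(a ∪ b ∪ b ∪ c ∪ c ∪ g(c, c)))
R1 matches:  uses a, f(c)
Result:  g(f(b ∪ b ∪ b ∪ b ∪ c ∪ c) ∪ f(g(a, a)), f(a ∪ b ∪ b ∪ c ∪ c ∪ g(c, c)))

Answer: g(f(b ∪ b ∪ b ∪ b ∪ c ∪ c) ∪ f(g(a, a)), f(a ∪ b ∪ b ∪ c ∪ c ∪ g(c, c)))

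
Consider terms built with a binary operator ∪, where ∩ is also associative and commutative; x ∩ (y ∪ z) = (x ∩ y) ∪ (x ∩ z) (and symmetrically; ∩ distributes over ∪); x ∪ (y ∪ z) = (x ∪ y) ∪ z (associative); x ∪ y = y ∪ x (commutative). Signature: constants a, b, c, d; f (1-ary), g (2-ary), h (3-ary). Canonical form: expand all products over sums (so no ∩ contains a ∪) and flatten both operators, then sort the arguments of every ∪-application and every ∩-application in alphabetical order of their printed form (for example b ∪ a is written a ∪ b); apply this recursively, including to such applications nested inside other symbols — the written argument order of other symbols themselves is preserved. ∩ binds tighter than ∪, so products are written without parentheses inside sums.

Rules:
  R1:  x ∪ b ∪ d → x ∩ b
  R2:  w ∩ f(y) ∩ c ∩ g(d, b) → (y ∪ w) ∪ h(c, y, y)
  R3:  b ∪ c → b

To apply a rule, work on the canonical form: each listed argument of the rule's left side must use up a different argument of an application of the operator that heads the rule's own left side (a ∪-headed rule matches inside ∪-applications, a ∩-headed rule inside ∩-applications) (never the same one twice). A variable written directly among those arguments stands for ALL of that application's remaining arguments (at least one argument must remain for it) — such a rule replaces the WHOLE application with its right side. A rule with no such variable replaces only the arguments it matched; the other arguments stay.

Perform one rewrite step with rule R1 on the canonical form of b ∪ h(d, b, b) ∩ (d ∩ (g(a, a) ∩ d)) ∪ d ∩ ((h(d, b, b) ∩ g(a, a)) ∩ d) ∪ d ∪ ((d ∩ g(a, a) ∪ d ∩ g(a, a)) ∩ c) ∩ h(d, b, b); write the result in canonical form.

Answer: b ∩ c ∩ d ∩ g(a, a) ∩ h(d, b, b) ∪ b ∩ c ∩ d ∩ g(a, a) ∩ h(d, b, b) ∪ b ∩ d ∩ d ∩ g(a, a) ∩ h(d, b, b) ∪ b ∩ d ∩ d ∩ g(a, a) ∩ h(d, b, b)

Derivation:
Canonical form:  b ∪ c ∩ d ∩ g(a, a) ∩ h(d, b, b) ∪ c ∩ d ∩ g(a, a) ∩ h(d, b, b) ∪ d ∪ d ∩ d ∩ g(a, a) ∩ h(d, b, b) ∪ d ∩ d ∩ g(a, a) ∩ h(d, b, b)
R1 matches:  uses b, d;  x := c ∩ d ∩ g(a, a) ∩ h(d, b, b) ∪ c ∩ d ∩ g(a, a) ∩ h(d, b, b) ∪ d ∩ d ∩ g(a, a) ∩ h(d, b, b) ∪ d ∩ d ∩ g(a, a) ∩ h(d, b, b)
Every leftover argument binds to the variable; the entire application is replaced.
New term:  b ∩ c ∩ d ∩ g(a, a) ∩ h(d, b, b) ∪ b ∩ c ∩ d ∩ g(a, a) ∩ h(d, b, b) ∪ b ∩ d ∩ d ∩ g(a, a) ∩ h(d, b, b) ∪ b ∩ d ∩ d ∩ g(a, a) ∩ h(d, b, b)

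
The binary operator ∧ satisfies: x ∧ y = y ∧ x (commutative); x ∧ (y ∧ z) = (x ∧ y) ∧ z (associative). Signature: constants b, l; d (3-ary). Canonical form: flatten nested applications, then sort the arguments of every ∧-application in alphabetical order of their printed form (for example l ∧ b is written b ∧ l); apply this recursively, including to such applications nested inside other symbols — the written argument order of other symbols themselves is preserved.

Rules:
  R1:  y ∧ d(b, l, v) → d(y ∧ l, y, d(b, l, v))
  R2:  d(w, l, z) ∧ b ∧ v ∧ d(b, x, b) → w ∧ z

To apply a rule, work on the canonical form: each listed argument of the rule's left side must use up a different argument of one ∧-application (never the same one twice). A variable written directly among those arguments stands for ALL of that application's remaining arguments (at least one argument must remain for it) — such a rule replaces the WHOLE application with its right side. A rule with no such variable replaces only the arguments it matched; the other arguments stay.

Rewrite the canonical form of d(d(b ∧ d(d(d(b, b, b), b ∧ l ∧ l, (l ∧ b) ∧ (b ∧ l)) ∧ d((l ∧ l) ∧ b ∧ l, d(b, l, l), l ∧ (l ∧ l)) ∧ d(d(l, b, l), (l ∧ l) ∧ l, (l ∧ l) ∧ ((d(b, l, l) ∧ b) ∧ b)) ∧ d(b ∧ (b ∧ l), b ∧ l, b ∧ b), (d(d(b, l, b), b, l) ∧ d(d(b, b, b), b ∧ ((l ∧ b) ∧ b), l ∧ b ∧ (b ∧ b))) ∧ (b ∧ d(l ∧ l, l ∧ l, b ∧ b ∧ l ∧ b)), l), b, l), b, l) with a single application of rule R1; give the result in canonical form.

Canonical form:  d(d(b ∧ d(d(b ∧ b ∧ l, b ∧ l, b ∧ b) ∧ d(b ∧ l ∧ l ∧ l, d(b, l, l), l ∧ l ∧ l) ∧ d(d(b, b, b), b ∧ l ∧ l, b ∧ b ∧ l ∧ l) ∧ d(d(l, b, l), l ∧ l ∧ l, b ∧ b ∧ d(b, l, l) ∧ l ∧ l), b ∧ d(d(b, b, b), b ∧ b ∧ b ∧ l, b ∧ b ∧ b ∧ l) ∧ d(d(b, l, b), b, l) ∧ d(l ∧ l, l ∧ l, b ∧ b ∧ b ∧ l), l), b, l), b, l)
Match R1:  consume d(b, l, l);  v := l, y := b ∧ b ∧ l ∧ l
The variable takes the whole remainder — replace the entire application.
Giving:  d(d(b ∧ d(d(b ∧ b ∧ l, b ∧ l, b ∧ b) ∧ d(b ∧ l ∧ l ∧ l, d(b, l, l), l ∧ l ∧ l) ∧ d(d(b, b, b), b ∧ l ∧ l, b ∧ b ∧ l ∧ l) ∧ d(d(l, b, l), l ∧ l ∧ l, d(b ∧ b ∧ l ∧ l ∧ l, b ∧ b ∧ l ∧ l, d(b, l, l))), b ∧ d(d(b, b, b), b ∧ b ∧ b ∧ l, b ∧ b ∧ b ∧ l) ∧ d(d(b, l, b), b, l) ∧ d(l ∧ l, l ∧ l, b ∧ b ∧ b ∧ l), l), b, l), b, l)

Answer: d(d(b ∧ d(d(b ∧ b ∧ l, b ∧ l, b ∧ b) ∧ d(b ∧ l ∧ l ∧ l, d(b, l, l), l ∧ l ∧ l) ∧ d(d(b, b, b), b ∧ l ∧ l, b ∧ b ∧ l ∧ l) ∧ d(d(l, b, l), l ∧ l ∧ l, d(b ∧ b ∧ l ∧ l ∧ l, b ∧ b ∧ l ∧ l, d(b, l, l))), b ∧ d(d(b, b, b), b ∧ b ∧ b ∧ l, b ∧ b ∧ b ∧ l) ∧ d(d(b, l, b), b, l) ∧ d(l ∧ l, l ∧ l, b ∧ b ∧ b ∧ l), l), b, l), b, l)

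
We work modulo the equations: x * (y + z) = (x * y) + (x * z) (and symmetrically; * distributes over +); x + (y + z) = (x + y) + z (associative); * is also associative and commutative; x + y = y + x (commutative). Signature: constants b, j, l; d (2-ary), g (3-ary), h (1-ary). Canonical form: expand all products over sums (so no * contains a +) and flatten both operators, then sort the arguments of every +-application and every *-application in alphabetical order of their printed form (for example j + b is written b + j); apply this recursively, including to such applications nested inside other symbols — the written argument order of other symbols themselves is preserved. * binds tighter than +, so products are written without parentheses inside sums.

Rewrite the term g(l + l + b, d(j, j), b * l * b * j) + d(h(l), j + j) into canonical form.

Un-nest:  g(b + l + l, d(j, j), b * b * j * l) + d(h(l), j + j)
Sort arguments:  d(h(l), j + j) + g(b + l + l, d(j, j), b * b * j * l)

Answer: d(h(l), j + j) + g(b + l + l, d(j, j), b * b * j * l)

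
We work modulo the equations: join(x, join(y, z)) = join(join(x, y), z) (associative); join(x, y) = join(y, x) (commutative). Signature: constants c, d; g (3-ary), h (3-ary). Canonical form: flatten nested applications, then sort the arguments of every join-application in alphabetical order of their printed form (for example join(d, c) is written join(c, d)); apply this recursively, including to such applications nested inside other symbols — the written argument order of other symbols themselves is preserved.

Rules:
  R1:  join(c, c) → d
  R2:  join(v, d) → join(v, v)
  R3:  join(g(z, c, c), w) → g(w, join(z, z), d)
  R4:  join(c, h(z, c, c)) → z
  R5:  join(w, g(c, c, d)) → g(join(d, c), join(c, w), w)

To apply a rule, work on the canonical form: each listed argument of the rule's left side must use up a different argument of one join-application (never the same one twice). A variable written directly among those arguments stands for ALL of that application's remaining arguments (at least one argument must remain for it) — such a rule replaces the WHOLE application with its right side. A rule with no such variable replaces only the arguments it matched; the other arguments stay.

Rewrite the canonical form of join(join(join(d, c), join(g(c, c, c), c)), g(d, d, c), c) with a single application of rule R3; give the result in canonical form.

Canonical form:  join(c, c, c, d, g(c, c, c), g(d, d, c))
R3 matches:  uses g(c, c, c);  w := join(c, c, c, d, g(d, d, c)), z := c
The variable takes the whole remainder — replace the entire application.
New term:  g(join(c, c, c, d, g(d, d, c)), join(c, c), d)

Answer: g(join(c, c, c, d, g(d, d, c)), join(c, c), d)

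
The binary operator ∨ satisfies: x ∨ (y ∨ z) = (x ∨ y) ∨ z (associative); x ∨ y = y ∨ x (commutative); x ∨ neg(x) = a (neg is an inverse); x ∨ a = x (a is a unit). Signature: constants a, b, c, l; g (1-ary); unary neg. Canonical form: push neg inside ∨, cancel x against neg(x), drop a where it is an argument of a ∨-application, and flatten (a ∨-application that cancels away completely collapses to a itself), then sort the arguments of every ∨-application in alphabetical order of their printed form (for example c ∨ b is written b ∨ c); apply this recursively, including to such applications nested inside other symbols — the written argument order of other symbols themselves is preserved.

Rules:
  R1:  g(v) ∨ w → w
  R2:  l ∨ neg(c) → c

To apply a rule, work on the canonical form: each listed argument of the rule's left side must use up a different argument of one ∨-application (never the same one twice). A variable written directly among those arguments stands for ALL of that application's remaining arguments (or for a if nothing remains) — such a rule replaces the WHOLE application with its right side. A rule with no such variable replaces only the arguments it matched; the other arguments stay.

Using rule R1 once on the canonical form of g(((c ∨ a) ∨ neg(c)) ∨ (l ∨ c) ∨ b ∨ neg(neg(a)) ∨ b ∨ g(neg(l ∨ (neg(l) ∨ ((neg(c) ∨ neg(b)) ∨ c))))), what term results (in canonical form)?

Canonical form:  g(b ∨ b ∨ c ∨ g(b) ∨ l)
Apply R1:  consuming g(b);  v := b, w := b ∨ b ∨ c ∨ l
Every leftover argument binds to the variable; the entire application is replaced.
Giving:  g(b ∨ b ∨ c ∨ l)

Answer: g(b ∨ b ∨ c ∨ l)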